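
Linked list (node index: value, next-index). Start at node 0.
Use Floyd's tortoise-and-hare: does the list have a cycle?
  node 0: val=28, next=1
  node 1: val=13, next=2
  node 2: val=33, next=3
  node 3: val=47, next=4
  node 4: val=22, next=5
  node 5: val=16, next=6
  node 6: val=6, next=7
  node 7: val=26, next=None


Floyd's tortoise (slow, +1) and hare (fast, +2):
  init: slow=0, fast=0
  step 1: slow=1, fast=2
  step 2: slow=2, fast=4
  step 3: slow=3, fast=6
  step 4: fast 6->7->None, no cycle

Cycle: no


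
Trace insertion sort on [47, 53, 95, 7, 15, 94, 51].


Initial: [47, 53, 95, 7, 15, 94, 51]
Insert 53: [47, 53, 95, 7, 15, 94, 51]
Insert 95: [47, 53, 95, 7, 15, 94, 51]
Insert 7: [7, 47, 53, 95, 15, 94, 51]
Insert 15: [7, 15, 47, 53, 95, 94, 51]
Insert 94: [7, 15, 47, 53, 94, 95, 51]
Insert 51: [7, 15, 47, 51, 53, 94, 95]

Sorted: [7, 15, 47, 51, 53, 94, 95]


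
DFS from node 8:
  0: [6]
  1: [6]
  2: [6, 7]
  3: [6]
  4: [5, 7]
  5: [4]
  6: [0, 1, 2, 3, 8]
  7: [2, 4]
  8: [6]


Visit 8, push [6]
Visit 6, push [3, 2, 1, 0]
Visit 0, push []
Visit 1, push []
Visit 2, push [7]
Visit 7, push [4]
Visit 4, push [5]
Visit 5, push []
Visit 3, push []

DFS order: [8, 6, 0, 1, 2, 7, 4, 5, 3]


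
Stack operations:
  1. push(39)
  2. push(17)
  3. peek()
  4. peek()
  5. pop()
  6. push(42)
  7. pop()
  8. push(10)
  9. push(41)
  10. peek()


push(39) -> [39]
push(17) -> [39, 17]
peek()->17
peek()->17
pop()->17, [39]
push(42) -> [39, 42]
pop()->42, [39]
push(10) -> [39, 10]
push(41) -> [39, 10, 41]
peek()->41

Final stack: [39, 10, 41]


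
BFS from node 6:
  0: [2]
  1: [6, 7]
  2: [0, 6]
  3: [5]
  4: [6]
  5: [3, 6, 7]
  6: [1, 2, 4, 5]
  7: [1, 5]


Visit 6, enqueue [1, 2, 4, 5]
Visit 1, enqueue [7]
Visit 2, enqueue [0]
Visit 4, enqueue []
Visit 5, enqueue [3]
Visit 7, enqueue []
Visit 0, enqueue []
Visit 3, enqueue []

BFS order: [6, 1, 2, 4, 5, 7, 0, 3]


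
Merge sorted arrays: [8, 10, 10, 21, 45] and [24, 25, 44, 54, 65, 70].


Take 8 from A
Take 10 from A
Take 10 from A
Take 21 from A
Take 24 from B
Take 25 from B
Take 44 from B
Take 45 from A

Merged: [8, 10, 10, 21, 24, 25, 44, 45, 54, 65, 70]


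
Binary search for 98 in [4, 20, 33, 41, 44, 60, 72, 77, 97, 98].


Step 1: lo=0, hi=9, mid=4, val=44
Step 2: lo=5, hi=9, mid=7, val=77
Step 3: lo=8, hi=9, mid=8, val=97
Step 4: lo=9, hi=9, mid=9, val=98

Found at index 9


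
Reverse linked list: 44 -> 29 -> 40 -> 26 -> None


Step 1: curr=44, set curr.next=prev(None) | reversed so far: 44
Step 2: curr=29, set curr.next=prev(44) | reversed so far: 29 -> 44
Step 3: curr=40, set curr.next=prev(29) | reversed so far: 40 -> 29 -> 44
Step 4: curr=26, set curr.next=prev(40) | reversed so far: 26 -> 40 -> 29 -> 44

26 -> 40 -> 29 -> 44 -> None


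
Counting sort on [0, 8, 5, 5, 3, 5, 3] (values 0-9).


Input: [0, 8, 5, 5, 3, 5, 3]
Counts: [1, 0, 0, 2, 0, 3, 0, 0, 1, 0]

Sorted: [0, 3, 3, 5, 5, 5, 8]


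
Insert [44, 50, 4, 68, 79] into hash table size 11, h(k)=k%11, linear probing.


Insert 44: h=0 -> slot 0
Insert 50: h=6 -> slot 6
Insert 4: h=4 -> slot 4
Insert 68: h=2 -> slot 2
Insert 79: h=2, 1 probes -> slot 3

Table: [44, None, 68, 79, 4, None, 50, None, None, None, None]


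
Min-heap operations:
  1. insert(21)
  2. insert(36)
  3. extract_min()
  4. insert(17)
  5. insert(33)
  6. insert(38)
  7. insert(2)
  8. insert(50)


insert(21) -> [21]
insert(36) -> [21, 36]
extract_min()->21, [36]
insert(17) -> [17, 36]
insert(33) -> [17, 36, 33]
insert(38) -> [17, 36, 33, 38]
insert(2) -> [2, 17, 33, 38, 36]
insert(50) -> [2, 17, 33, 38, 36, 50]

Final heap: [2, 17, 33, 38, 36, 50]


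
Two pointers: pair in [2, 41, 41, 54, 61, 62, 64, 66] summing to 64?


lo=0(2)+hi=7(66)=68
lo=0(2)+hi=6(64)=66
lo=0(2)+hi=5(62)=64

Yes: 2+62=64


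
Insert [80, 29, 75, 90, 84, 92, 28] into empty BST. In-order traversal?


Insert 80: root
Insert 29: L from 80
Insert 75: L from 80 -> R from 29
Insert 90: R from 80
Insert 84: R from 80 -> L from 90
Insert 92: R from 80 -> R from 90
Insert 28: L from 80 -> L from 29

In-order: [28, 29, 75, 80, 84, 90, 92]


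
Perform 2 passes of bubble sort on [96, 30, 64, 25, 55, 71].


Initial: [96, 30, 64, 25, 55, 71]
Pass 1: [30, 64, 25, 55, 71, 96] (5 swaps)
Pass 2: [30, 25, 55, 64, 71, 96] (2 swaps)

After 2 passes: [30, 25, 55, 64, 71, 96]


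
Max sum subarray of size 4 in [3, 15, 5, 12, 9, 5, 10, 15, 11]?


[0:4]: 35
[1:5]: 41
[2:6]: 31
[3:7]: 36
[4:8]: 39
[5:9]: 41

Max: 41 at [1:5]


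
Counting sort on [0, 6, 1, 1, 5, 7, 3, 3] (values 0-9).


Input: [0, 6, 1, 1, 5, 7, 3, 3]
Counts: [1, 2, 0, 2, 0, 1, 1, 1, 0, 0]

Sorted: [0, 1, 1, 3, 3, 5, 6, 7]


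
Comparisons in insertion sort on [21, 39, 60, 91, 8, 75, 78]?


Algorithm: insertion sort
Input: [21, 39, 60, 91, 8, 75, 78]
Sorted: [8, 21, 39, 60, 75, 78, 91]

11


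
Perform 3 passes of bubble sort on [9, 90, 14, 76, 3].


Initial: [9, 90, 14, 76, 3]
Pass 1: [9, 14, 76, 3, 90] (3 swaps)
Pass 2: [9, 14, 3, 76, 90] (1 swaps)
Pass 3: [9, 3, 14, 76, 90] (1 swaps)

After 3 passes: [9, 3, 14, 76, 90]


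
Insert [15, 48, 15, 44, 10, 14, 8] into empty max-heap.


Insert 15: [15]
Insert 48: [48, 15]
Insert 15: [48, 15, 15]
Insert 44: [48, 44, 15, 15]
Insert 10: [48, 44, 15, 15, 10]
Insert 14: [48, 44, 15, 15, 10, 14]
Insert 8: [48, 44, 15, 15, 10, 14, 8]

Final heap: [48, 44, 15, 15, 10, 14, 8]


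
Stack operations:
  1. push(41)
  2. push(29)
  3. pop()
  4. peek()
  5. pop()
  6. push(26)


push(41) -> [41]
push(29) -> [41, 29]
pop()->29, [41]
peek()->41
pop()->41, []
push(26) -> [26]

Final stack: [26]


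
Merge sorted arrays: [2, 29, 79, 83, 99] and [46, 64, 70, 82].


Take 2 from A
Take 29 from A
Take 46 from B
Take 64 from B
Take 70 from B
Take 79 from A
Take 82 from B

Merged: [2, 29, 46, 64, 70, 79, 82, 83, 99]


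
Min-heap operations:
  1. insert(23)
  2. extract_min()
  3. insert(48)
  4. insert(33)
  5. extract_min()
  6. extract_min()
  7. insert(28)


insert(23) -> [23]
extract_min()->23, []
insert(48) -> [48]
insert(33) -> [33, 48]
extract_min()->33, [48]
extract_min()->48, []
insert(28) -> [28]

Final heap: [28]


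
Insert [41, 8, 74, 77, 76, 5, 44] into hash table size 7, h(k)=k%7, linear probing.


Insert 41: h=6 -> slot 6
Insert 8: h=1 -> slot 1
Insert 74: h=4 -> slot 4
Insert 77: h=0 -> slot 0
Insert 76: h=6, 3 probes -> slot 2
Insert 5: h=5 -> slot 5
Insert 44: h=2, 1 probes -> slot 3

Table: [77, 8, 76, 44, 74, 5, 41]


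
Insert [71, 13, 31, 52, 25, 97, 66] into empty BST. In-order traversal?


Insert 71: root
Insert 13: L from 71
Insert 31: L from 71 -> R from 13
Insert 52: L from 71 -> R from 13 -> R from 31
Insert 25: L from 71 -> R from 13 -> L from 31
Insert 97: R from 71
Insert 66: L from 71 -> R from 13 -> R from 31 -> R from 52

In-order: [13, 25, 31, 52, 66, 71, 97]


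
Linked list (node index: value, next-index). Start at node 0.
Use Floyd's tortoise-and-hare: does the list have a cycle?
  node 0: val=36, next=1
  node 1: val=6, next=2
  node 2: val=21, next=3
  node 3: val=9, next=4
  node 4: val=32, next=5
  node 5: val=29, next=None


Floyd's tortoise (slow, +1) and hare (fast, +2):
  init: slow=0, fast=0
  step 1: slow=1, fast=2
  step 2: slow=2, fast=4
  step 3: fast 4->5->None, no cycle

Cycle: no


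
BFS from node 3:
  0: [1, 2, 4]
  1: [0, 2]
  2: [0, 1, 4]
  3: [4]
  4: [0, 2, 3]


Visit 3, enqueue [4]
Visit 4, enqueue [0, 2]
Visit 0, enqueue [1]
Visit 2, enqueue []
Visit 1, enqueue []

BFS order: [3, 4, 0, 2, 1]


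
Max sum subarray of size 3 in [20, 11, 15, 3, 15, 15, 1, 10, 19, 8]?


[0:3]: 46
[1:4]: 29
[2:5]: 33
[3:6]: 33
[4:7]: 31
[5:8]: 26
[6:9]: 30
[7:10]: 37

Max: 46 at [0:3]


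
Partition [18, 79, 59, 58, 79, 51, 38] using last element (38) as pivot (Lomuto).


Pivot: 38
  18 <= 38: advance i (no swap)
Place pivot at 1: [18, 38, 59, 58, 79, 51, 79]

Partitioned: [18, 38, 59, 58, 79, 51, 79]


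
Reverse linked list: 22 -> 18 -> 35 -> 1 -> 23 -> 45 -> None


Step 1: curr=22, set curr.next=prev(None) | reversed so far: 22
Step 2: curr=18, set curr.next=prev(22) | reversed so far: 18 -> 22
Step 3: curr=35, set curr.next=prev(18) | reversed so far: 35 -> 18 -> 22
Step 4: curr=1, set curr.next=prev(35) | reversed so far: 1 -> 35 -> 18 -> 22
Step 5: curr=23, set curr.next=prev(1) | reversed so far: 23 -> 1 -> 35 -> 18 -> 22
Step 6: curr=45, set curr.next=prev(23) | reversed so far: 45 -> 23 -> 1 -> 35 -> 18 -> 22

45 -> 23 -> 1 -> 35 -> 18 -> 22 -> None


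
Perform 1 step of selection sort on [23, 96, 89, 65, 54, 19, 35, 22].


Initial: [23, 96, 89, 65, 54, 19, 35, 22]
Step 1: min=19 at 5
  Swap: [19, 96, 89, 65, 54, 23, 35, 22]

After 1 step: [19, 96, 89, 65, 54, 23, 35, 22]


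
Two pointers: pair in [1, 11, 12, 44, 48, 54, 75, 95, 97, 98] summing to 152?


lo=0(1)+hi=9(98)=99
lo=1(11)+hi=9(98)=109
lo=2(12)+hi=9(98)=110
lo=3(44)+hi=9(98)=142
lo=4(48)+hi=9(98)=146
lo=5(54)+hi=9(98)=152

Yes: 54+98=152


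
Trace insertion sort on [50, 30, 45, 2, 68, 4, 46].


Initial: [50, 30, 45, 2, 68, 4, 46]
Insert 30: [30, 50, 45, 2, 68, 4, 46]
Insert 45: [30, 45, 50, 2, 68, 4, 46]
Insert 2: [2, 30, 45, 50, 68, 4, 46]
Insert 68: [2, 30, 45, 50, 68, 4, 46]
Insert 4: [2, 4, 30, 45, 50, 68, 46]
Insert 46: [2, 4, 30, 45, 46, 50, 68]

Sorted: [2, 4, 30, 45, 46, 50, 68]


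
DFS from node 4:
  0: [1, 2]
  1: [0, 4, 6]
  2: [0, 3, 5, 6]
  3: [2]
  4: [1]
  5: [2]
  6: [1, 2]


Visit 4, push [1]
Visit 1, push [6, 0]
Visit 0, push [2]
Visit 2, push [6, 5, 3]
Visit 3, push []
Visit 5, push []
Visit 6, push []

DFS order: [4, 1, 0, 2, 3, 5, 6]


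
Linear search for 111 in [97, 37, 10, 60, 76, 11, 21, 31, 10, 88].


i=0: 97!=111
i=1: 37!=111
i=2: 10!=111
i=3: 60!=111
i=4: 76!=111
i=5: 11!=111
i=6: 21!=111
i=7: 31!=111
i=8: 10!=111
i=9: 88!=111

Not found, 10 comps


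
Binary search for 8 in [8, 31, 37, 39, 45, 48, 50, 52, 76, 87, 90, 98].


Step 1: lo=0, hi=11, mid=5, val=48
Step 2: lo=0, hi=4, mid=2, val=37
Step 3: lo=0, hi=1, mid=0, val=8

Found at index 0


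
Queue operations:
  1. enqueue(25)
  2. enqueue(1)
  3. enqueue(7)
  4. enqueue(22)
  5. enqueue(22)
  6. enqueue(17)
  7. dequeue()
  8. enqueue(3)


enqueue(25) -> [25]
enqueue(1) -> [25, 1]
enqueue(7) -> [25, 1, 7]
enqueue(22) -> [25, 1, 7, 22]
enqueue(22) -> [25, 1, 7, 22, 22]
enqueue(17) -> [25, 1, 7, 22, 22, 17]
dequeue()->25, [1, 7, 22, 22, 17]
enqueue(3) -> [1, 7, 22, 22, 17, 3]

Final queue: [1, 7, 22, 22, 17, 3]


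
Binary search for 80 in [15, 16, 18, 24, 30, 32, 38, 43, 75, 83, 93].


Step 1: lo=0, hi=10, mid=5, val=32
Step 2: lo=6, hi=10, mid=8, val=75
Step 3: lo=9, hi=10, mid=9, val=83

Not found


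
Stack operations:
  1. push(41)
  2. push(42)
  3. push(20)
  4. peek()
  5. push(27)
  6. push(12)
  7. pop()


push(41) -> [41]
push(42) -> [41, 42]
push(20) -> [41, 42, 20]
peek()->20
push(27) -> [41, 42, 20, 27]
push(12) -> [41, 42, 20, 27, 12]
pop()->12, [41, 42, 20, 27]

Final stack: [41, 42, 20, 27]


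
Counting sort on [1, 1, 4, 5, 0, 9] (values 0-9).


Input: [1, 1, 4, 5, 0, 9]
Counts: [1, 2, 0, 0, 1, 1, 0, 0, 0, 1]

Sorted: [0, 1, 1, 4, 5, 9]


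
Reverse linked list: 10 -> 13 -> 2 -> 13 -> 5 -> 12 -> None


Step 1: curr=10, set curr.next=prev(None) | reversed so far: 10
Step 2: curr=13, set curr.next=prev(10) | reversed so far: 13 -> 10
Step 3: curr=2, set curr.next=prev(13) | reversed so far: 2 -> 13 -> 10
Step 4: curr=13, set curr.next=prev(2) | reversed so far: 13 -> 2 -> 13 -> 10
Step 5: curr=5, set curr.next=prev(13) | reversed so far: 5 -> 13 -> 2 -> 13 -> 10
Step 6: curr=12, set curr.next=prev(5) | reversed so far: 12 -> 5 -> 13 -> 2 -> 13 -> 10

12 -> 5 -> 13 -> 2 -> 13 -> 10 -> None


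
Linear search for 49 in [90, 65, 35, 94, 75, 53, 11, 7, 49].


i=0: 90!=49
i=1: 65!=49
i=2: 35!=49
i=3: 94!=49
i=4: 75!=49
i=5: 53!=49
i=6: 11!=49
i=7: 7!=49
i=8: 49==49 found!

Found at 8, 9 comps


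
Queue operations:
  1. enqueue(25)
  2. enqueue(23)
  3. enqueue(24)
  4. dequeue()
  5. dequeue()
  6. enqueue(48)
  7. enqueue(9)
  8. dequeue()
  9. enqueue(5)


enqueue(25) -> [25]
enqueue(23) -> [25, 23]
enqueue(24) -> [25, 23, 24]
dequeue()->25, [23, 24]
dequeue()->23, [24]
enqueue(48) -> [24, 48]
enqueue(9) -> [24, 48, 9]
dequeue()->24, [48, 9]
enqueue(5) -> [48, 9, 5]

Final queue: [48, 9, 5]


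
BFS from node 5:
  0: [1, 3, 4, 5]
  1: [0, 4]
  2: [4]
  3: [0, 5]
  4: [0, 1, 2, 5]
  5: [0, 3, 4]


Visit 5, enqueue [0, 3, 4]
Visit 0, enqueue [1]
Visit 3, enqueue []
Visit 4, enqueue [2]
Visit 1, enqueue []
Visit 2, enqueue []

BFS order: [5, 0, 3, 4, 1, 2]


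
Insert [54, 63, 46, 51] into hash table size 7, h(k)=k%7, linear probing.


Insert 54: h=5 -> slot 5
Insert 63: h=0 -> slot 0
Insert 46: h=4 -> slot 4
Insert 51: h=2 -> slot 2

Table: [63, None, 51, None, 46, 54, None]


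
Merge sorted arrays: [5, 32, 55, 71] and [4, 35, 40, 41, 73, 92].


Take 4 from B
Take 5 from A
Take 32 from A
Take 35 from B
Take 40 from B
Take 41 from B
Take 55 from A
Take 71 from A

Merged: [4, 5, 32, 35, 40, 41, 55, 71, 73, 92]


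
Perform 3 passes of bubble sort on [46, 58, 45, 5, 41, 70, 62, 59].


Initial: [46, 58, 45, 5, 41, 70, 62, 59]
Pass 1: [46, 45, 5, 41, 58, 62, 59, 70] (5 swaps)
Pass 2: [45, 5, 41, 46, 58, 59, 62, 70] (4 swaps)
Pass 3: [5, 41, 45, 46, 58, 59, 62, 70] (2 swaps)

After 3 passes: [5, 41, 45, 46, 58, 59, 62, 70]


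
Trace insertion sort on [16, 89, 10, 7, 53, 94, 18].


Initial: [16, 89, 10, 7, 53, 94, 18]
Insert 89: [16, 89, 10, 7, 53, 94, 18]
Insert 10: [10, 16, 89, 7, 53, 94, 18]
Insert 7: [7, 10, 16, 89, 53, 94, 18]
Insert 53: [7, 10, 16, 53, 89, 94, 18]
Insert 94: [7, 10, 16, 53, 89, 94, 18]
Insert 18: [7, 10, 16, 18, 53, 89, 94]

Sorted: [7, 10, 16, 18, 53, 89, 94]


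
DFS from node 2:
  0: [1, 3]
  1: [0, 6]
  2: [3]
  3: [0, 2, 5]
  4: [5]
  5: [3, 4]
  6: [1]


Visit 2, push [3]
Visit 3, push [5, 0]
Visit 0, push [1]
Visit 1, push [6]
Visit 6, push []
Visit 5, push [4]
Visit 4, push []

DFS order: [2, 3, 0, 1, 6, 5, 4]


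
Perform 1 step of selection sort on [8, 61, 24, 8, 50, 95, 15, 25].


Initial: [8, 61, 24, 8, 50, 95, 15, 25]
Step 1: min=8 at 0
  Swap: [8, 61, 24, 8, 50, 95, 15, 25]

After 1 step: [8, 61, 24, 8, 50, 95, 15, 25]


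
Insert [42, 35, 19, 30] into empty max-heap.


Insert 42: [42]
Insert 35: [42, 35]
Insert 19: [42, 35, 19]
Insert 30: [42, 35, 19, 30]

Final heap: [42, 35, 19, 30]


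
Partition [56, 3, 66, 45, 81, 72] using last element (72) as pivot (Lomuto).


Pivot: 72
  56 <= 72: advance i (no swap)
  3 <= 72: advance i (no swap)
  66 <= 72: advance i (no swap)
  45 <= 72: advance i (no swap)
Place pivot at 4: [56, 3, 66, 45, 72, 81]

Partitioned: [56, 3, 66, 45, 72, 81]


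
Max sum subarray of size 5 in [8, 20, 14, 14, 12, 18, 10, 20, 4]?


[0:5]: 68
[1:6]: 78
[2:7]: 68
[3:8]: 74
[4:9]: 64

Max: 78 at [1:6]


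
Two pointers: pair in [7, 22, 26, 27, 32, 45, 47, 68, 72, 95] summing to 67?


lo=0(7)+hi=9(95)=102
lo=0(7)+hi=8(72)=79
lo=0(7)+hi=7(68)=75
lo=0(7)+hi=6(47)=54
lo=1(22)+hi=6(47)=69
lo=1(22)+hi=5(45)=67

Yes: 22+45=67


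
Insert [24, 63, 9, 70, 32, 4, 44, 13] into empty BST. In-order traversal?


Insert 24: root
Insert 63: R from 24
Insert 9: L from 24
Insert 70: R from 24 -> R from 63
Insert 32: R from 24 -> L from 63
Insert 4: L from 24 -> L from 9
Insert 44: R from 24 -> L from 63 -> R from 32
Insert 13: L from 24 -> R from 9

In-order: [4, 9, 13, 24, 32, 44, 63, 70]


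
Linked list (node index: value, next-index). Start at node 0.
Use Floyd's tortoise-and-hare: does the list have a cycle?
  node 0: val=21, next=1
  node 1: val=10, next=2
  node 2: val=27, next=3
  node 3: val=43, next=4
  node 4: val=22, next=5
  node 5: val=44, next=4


Floyd's tortoise (slow, +1) and hare (fast, +2):
  init: slow=0, fast=0
  step 1: slow=1, fast=2
  step 2: slow=2, fast=4
  step 3: slow=3, fast=4
  step 4: slow=4, fast=4
  slow == fast at node 4: cycle detected

Cycle: yes


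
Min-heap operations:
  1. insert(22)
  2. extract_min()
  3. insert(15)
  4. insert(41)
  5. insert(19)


insert(22) -> [22]
extract_min()->22, []
insert(15) -> [15]
insert(41) -> [15, 41]
insert(19) -> [15, 41, 19]

Final heap: [15, 41, 19]


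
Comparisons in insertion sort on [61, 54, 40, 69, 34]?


Algorithm: insertion sort
Input: [61, 54, 40, 69, 34]
Sorted: [34, 40, 54, 61, 69]

8


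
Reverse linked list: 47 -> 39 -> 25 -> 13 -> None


Step 1: curr=47, set curr.next=prev(None) | reversed so far: 47
Step 2: curr=39, set curr.next=prev(47) | reversed so far: 39 -> 47
Step 3: curr=25, set curr.next=prev(39) | reversed so far: 25 -> 39 -> 47
Step 4: curr=13, set curr.next=prev(25) | reversed so far: 13 -> 25 -> 39 -> 47

13 -> 25 -> 39 -> 47 -> None


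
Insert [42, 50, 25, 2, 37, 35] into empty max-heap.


Insert 42: [42]
Insert 50: [50, 42]
Insert 25: [50, 42, 25]
Insert 2: [50, 42, 25, 2]
Insert 37: [50, 42, 25, 2, 37]
Insert 35: [50, 42, 35, 2, 37, 25]

Final heap: [50, 42, 35, 2, 37, 25]


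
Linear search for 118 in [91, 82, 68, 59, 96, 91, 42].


i=0: 91!=118
i=1: 82!=118
i=2: 68!=118
i=3: 59!=118
i=4: 96!=118
i=5: 91!=118
i=6: 42!=118

Not found, 7 comps


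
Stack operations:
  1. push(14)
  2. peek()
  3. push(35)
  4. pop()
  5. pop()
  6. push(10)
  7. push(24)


push(14) -> [14]
peek()->14
push(35) -> [14, 35]
pop()->35, [14]
pop()->14, []
push(10) -> [10]
push(24) -> [10, 24]

Final stack: [10, 24]


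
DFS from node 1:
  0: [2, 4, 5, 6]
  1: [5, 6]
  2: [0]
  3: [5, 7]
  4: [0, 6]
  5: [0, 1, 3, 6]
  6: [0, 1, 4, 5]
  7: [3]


Visit 1, push [6, 5]
Visit 5, push [6, 3, 0]
Visit 0, push [6, 4, 2]
Visit 2, push []
Visit 4, push [6]
Visit 6, push []
Visit 3, push [7]
Visit 7, push []

DFS order: [1, 5, 0, 2, 4, 6, 3, 7]


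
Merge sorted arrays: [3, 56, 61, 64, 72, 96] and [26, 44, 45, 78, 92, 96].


Take 3 from A
Take 26 from B
Take 44 from B
Take 45 from B
Take 56 from A
Take 61 from A
Take 64 from A
Take 72 from A
Take 78 from B
Take 92 from B
Take 96 from A

Merged: [3, 26, 44, 45, 56, 61, 64, 72, 78, 92, 96, 96]


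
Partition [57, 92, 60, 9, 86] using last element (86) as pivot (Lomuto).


Pivot: 86
  57 <= 86: advance i (no swap)
  60 <= 86: swap -> [57, 60, 92, 9, 86]
  9 <= 86: swap -> [57, 60, 9, 92, 86]
Place pivot at 3: [57, 60, 9, 86, 92]

Partitioned: [57, 60, 9, 86, 92]


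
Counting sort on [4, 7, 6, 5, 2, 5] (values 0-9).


Input: [4, 7, 6, 5, 2, 5]
Counts: [0, 0, 1, 0, 1, 2, 1, 1, 0, 0]

Sorted: [2, 4, 5, 5, 6, 7]


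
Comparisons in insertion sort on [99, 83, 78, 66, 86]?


Algorithm: insertion sort
Input: [99, 83, 78, 66, 86]
Sorted: [66, 78, 83, 86, 99]

8


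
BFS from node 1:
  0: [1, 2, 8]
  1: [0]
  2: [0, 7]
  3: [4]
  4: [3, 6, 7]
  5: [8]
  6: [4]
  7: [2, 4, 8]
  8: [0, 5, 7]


Visit 1, enqueue [0]
Visit 0, enqueue [2, 8]
Visit 2, enqueue [7]
Visit 8, enqueue [5]
Visit 7, enqueue [4]
Visit 5, enqueue []
Visit 4, enqueue [3, 6]
Visit 3, enqueue []
Visit 6, enqueue []

BFS order: [1, 0, 2, 8, 7, 5, 4, 3, 6]


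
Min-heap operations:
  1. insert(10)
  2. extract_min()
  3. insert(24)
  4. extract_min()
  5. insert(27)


insert(10) -> [10]
extract_min()->10, []
insert(24) -> [24]
extract_min()->24, []
insert(27) -> [27]

Final heap: [27]


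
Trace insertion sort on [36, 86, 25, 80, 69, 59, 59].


Initial: [36, 86, 25, 80, 69, 59, 59]
Insert 86: [36, 86, 25, 80, 69, 59, 59]
Insert 25: [25, 36, 86, 80, 69, 59, 59]
Insert 80: [25, 36, 80, 86, 69, 59, 59]
Insert 69: [25, 36, 69, 80, 86, 59, 59]
Insert 59: [25, 36, 59, 69, 80, 86, 59]
Insert 59: [25, 36, 59, 59, 69, 80, 86]

Sorted: [25, 36, 59, 59, 69, 80, 86]


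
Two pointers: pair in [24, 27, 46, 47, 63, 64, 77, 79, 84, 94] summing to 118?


lo=0(24)+hi=9(94)=118

Yes: 24+94=118


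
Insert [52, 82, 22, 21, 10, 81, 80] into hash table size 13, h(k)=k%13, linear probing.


Insert 52: h=0 -> slot 0
Insert 82: h=4 -> slot 4
Insert 22: h=9 -> slot 9
Insert 21: h=8 -> slot 8
Insert 10: h=10 -> slot 10
Insert 81: h=3 -> slot 3
Insert 80: h=2 -> slot 2

Table: [52, None, 80, 81, 82, None, None, None, 21, 22, 10, None, None]


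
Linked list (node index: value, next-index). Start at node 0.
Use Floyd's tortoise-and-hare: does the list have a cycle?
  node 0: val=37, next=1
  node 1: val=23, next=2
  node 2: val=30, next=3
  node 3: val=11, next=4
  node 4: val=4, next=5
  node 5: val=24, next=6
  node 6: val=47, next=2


Floyd's tortoise (slow, +1) and hare (fast, +2):
  init: slow=0, fast=0
  step 1: slow=1, fast=2
  step 2: slow=2, fast=4
  step 3: slow=3, fast=6
  step 4: slow=4, fast=3
  step 5: slow=5, fast=5
  slow == fast at node 5: cycle detected

Cycle: yes


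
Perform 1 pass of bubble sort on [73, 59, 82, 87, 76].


Initial: [73, 59, 82, 87, 76]
Pass 1: [59, 73, 82, 76, 87] (2 swaps)

After 1 pass: [59, 73, 82, 76, 87]


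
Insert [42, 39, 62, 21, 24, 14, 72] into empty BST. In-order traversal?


Insert 42: root
Insert 39: L from 42
Insert 62: R from 42
Insert 21: L from 42 -> L from 39
Insert 24: L from 42 -> L from 39 -> R from 21
Insert 14: L from 42 -> L from 39 -> L from 21
Insert 72: R from 42 -> R from 62

In-order: [14, 21, 24, 39, 42, 62, 72]


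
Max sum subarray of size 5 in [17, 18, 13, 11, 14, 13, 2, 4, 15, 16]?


[0:5]: 73
[1:6]: 69
[2:7]: 53
[3:8]: 44
[4:9]: 48
[5:10]: 50

Max: 73 at [0:5]


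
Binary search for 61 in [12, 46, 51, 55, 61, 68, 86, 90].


Step 1: lo=0, hi=7, mid=3, val=55
Step 2: lo=4, hi=7, mid=5, val=68
Step 3: lo=4, hi=4, mid=4, val=61

Found at index 4


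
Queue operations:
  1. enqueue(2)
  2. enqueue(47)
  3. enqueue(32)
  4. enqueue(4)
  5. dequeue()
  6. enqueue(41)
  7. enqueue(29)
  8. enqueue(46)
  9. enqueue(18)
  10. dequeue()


enqueue(2) -> [2]
enqueue(47) -> [2, 47]
enqueue(32) -> [2, 47, 32]
enqueue(4) -> [2, 47, 32, 4]
dequeue()->2, [47, 32, 4]
enqueue(41) -> [47, 32, 4, 41]
enqueue(29) -> [47, 32, 4, 41, 29]
enqueue(46) -> [47, 32, 4, 41, 29, 46]
enqueue(18) -> [47, 32, 4, 41, 29, 46, 18]
dequeue()->47, [32, 4, 41, 29, 46, 18]

Final queue: [32, 4, 41, 29, 46, 18]


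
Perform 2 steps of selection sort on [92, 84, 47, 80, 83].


Initial: [92, 84, 47, 80, 83]
Step 1: min=47 at 2
  Swap: [47, 84, 92, 80, 83]
Step 2: min=80 at 3
  Swap: [47, 80, 92, 84, 83]

After 2 steps: [47, 80, 92, 84, 83]


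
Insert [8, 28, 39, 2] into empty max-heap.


Insert 8: [8]
Insert 28: [28, 8]
Insert 39: [39, 8, 28]
Insert 2: [39, 8, 28, 2]

Final heap: [39, 8, 28, 2]


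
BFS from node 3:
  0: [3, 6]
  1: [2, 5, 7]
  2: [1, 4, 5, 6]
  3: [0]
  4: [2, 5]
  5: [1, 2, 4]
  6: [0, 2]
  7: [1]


Visit 3, enqueue [0]
Visit 0, enqueue [6]
Visit 6, enqueue [2]
Visit 2, enqueue [1, 4, 5]
Visit 1, enqueue [7]
Visit 4, enqueue []
Visit 5, enqueue []
Visit 7, enqueue []

BFS order: [3, 0, 6, 2, 1, 4, 5, 7]


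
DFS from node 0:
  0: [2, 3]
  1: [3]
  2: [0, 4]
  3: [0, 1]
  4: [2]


Visit 0, push [3, 2]
Visit 2, push [4]
Visit 4, push []
Visit 3, push [1]
Visit 1, push []

DFS order: [0, 2, 4, 3, 1]


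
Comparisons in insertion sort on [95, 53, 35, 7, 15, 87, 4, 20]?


Algorithm: insertion sort
Input: [95, 53, 35, 7, 15, 87, 4, 20]
Sorted: [4, 7, 15, 20, 35, 53, 87, 95]

23


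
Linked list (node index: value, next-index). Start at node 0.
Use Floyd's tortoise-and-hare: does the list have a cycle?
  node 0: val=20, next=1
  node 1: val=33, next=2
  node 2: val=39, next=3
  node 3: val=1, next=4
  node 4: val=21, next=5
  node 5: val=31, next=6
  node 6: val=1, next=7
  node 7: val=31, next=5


Floyd's tortoise (slow, +1) and hare (fast, +2):
  init: slow=0, fast=0
  step 1: slow=1, fast=2
  step 2: slow=2, fast=4
  step 3: slow=3, fast=6
  step 4: slow=4, fast=5
  step 5: slow=5, fast=7
  step 6: slow=6, fast=6
  slow == fast at node 6: cycle detected

Cycle: yes


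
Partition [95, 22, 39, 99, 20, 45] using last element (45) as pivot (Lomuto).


Pivot: 45
  22 <= 45: swap -> [22, 95, 39, 99, 20, 45]
  39 <= 45: swap -> [22, 39, 95, 99, 20, 45]
  20 <= 45: swap -> [22, 39, 20, 99, 95, 45]
Place pivot at 3: [22, 39, 20, 45, 95, 99]

Partitioned: [22, 39, 20, 45, 95, 99]


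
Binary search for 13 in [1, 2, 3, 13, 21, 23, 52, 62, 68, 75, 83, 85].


Step 1: lo=0, hi=11, mid=5, val=23
Step 2: lo=0, hi=4, mid=2, val=3
Step 3: lo=3, hi=4, mid=3, val=13

Found at index 3


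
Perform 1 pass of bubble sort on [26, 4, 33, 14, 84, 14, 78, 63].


Initial: [26, 4, 33, 14, 84, 14, 78, 63]
Pass 1: [4, 26, 14, 33, 14, 78, 63, 84] (5 swaps)

After 1 pass: [4, 26, 14, 33, 14, 78, 63, 84]


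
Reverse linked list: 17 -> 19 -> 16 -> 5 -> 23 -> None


Step 1: curr=17, set curr.next=prev(None) | reversed so far: 17
Step 2: curr=19, set curr.next=prev(17) | reversed so far: 19 -> 17
Step 3: curr=16, set curr.next=prev(19) | reversed so far: 16 -> 19 -> 17
Step 4: curr=5, set curr.next=prev(16) | reversed so far: 5 -> 16 -> 19 -> 17
Step 5: curr=23, set curr.next=prev(5) | reversed so far: 23 -> 5 -> 16 -> 19 -> 17

23 -> 5 -> 16 -> 19 -> 17 -> None


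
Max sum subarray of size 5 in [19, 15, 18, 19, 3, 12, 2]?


[0:5]: 74
[1:6]: 67
[2:7]: 54

Max: 74 at [0:5]


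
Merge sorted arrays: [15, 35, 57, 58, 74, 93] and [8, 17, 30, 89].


Take 8 from B
Take 15 from A
Take 17 from B
Take 30 from B
Take 35 from A
Take 57 from A
Take 58 from A
Take 74 from A
Take 89 from B

Merged: [8, 15, 17, 30, 35, 57, 58, 74, 89, 93]


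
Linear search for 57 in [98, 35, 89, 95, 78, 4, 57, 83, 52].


i=0: 98!=57
i=1: 35!=57
i=2: 89!=57
i=3: 95!=57
i=4: 78!=57
i=5: 4!=57
i=6: 57==57 found!

Found at 6, 7 comps


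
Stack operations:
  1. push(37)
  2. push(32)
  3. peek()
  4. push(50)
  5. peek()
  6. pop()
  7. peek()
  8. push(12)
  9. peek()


push(37) -> [37]
push(32) -> [37, 32]
peek()->32
push(50) -> [37, 32, 50]
peek()->50
pop()->50, [37, 32]
peek()->32
push(12) -> [37, 32, 12]
peek()->12

Final stack: [37, 32, 12]


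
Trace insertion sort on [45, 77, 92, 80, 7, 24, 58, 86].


Initial: [45, 77, 92, 80, 7, 24, 58, 86]
Insert 77: [45, 77, 92, 80, 7, 24, 58, 86]
Insert 92: [45, 77, 92, 80, 7, 24, 58, 86]
Insert 80: [45, 77, 80, 92, 7, 24, 58, 86]
Insert 7: [7, 45, 77, 80, 92, 24, 58, 86]
Insert 24: [7, 24, 45, 77, 80, 92, 58, 86]
Insert 58: [7, 24, 45, 58, 77, 80, 92, 86]
Insert 86: [7, 24, 45, 58, 77, 80, 86, 92]

Sorted: [7, 24, 45, 58, 77, 80, 86, 92]


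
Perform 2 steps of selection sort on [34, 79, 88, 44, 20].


Initial: [34, 79, 88, 44, 20]
Step 1: min=20 at 4
  Swap: [20, 79, 88, 44, 34]
Step 2: min=34 at 4
  Swap: [20, 34, 88, 44, 79]

After 2 steps: [20, 34, 88, 44, 79]


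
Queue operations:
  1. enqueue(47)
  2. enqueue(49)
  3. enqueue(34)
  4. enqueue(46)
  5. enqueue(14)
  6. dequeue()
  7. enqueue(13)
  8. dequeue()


enqueue(47) -> [47]
enqueue(49) -> [47, 49]
enqueue(34) -> [47, 49, 34]
enqueue(46) -> [47, 49, 34, 46]
enqueue(14) -> [47, 49, 34, 46, 14]
dequeue()->47, [49, 34, 46, 14]
enqueue(13) -> [49, 34, 46, 14, 13]
dequeue()->49, [34, 46, 14, 13]

Final queue: [34, 46, 14, 13]


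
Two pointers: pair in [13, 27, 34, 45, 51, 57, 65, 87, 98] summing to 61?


lo=0(13)+hi=8(98)=111
lo=0(13)+hi=7(87)=100
lo=0(13)+hi=6(65)=78
lo=0(13)+hi=5(57)=70
lo=0(13)+hi=4(51)=64
lo=0(13)+hi=3(45)=58
lo=1(27)+hi=3(45)=72
lo=1(27)+hi=2(34)=61

Yes: 27+34=61


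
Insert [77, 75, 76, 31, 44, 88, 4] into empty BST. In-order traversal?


Insert 77: root
Insert 75: L from 77
Insert 76: L from 77 -> R from 75
Insert 31: L from 77 -> L from 75
Insert 44: L from 77 -> L from 75 -> R from 31
Insert 88: R from 77
Insert 4: L from 77 -> L from 75 -> L from 31

In-order: [4, 31, 44, 75, 76, 77, 88]


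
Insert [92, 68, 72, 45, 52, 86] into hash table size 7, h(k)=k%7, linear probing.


Insert 92: h=1 -> slot 1
Insert 68: h=5 -> slot 5
Insert 72: h=2 -> slot 2
Insert 45: h=3 -> slot 3
Insert 52: h=3, 1 probes -> slot 4
Insert 86: h=2, 4 probes -> slot 6

Table: [None, 92, 72, 45, 52, 68, 86]


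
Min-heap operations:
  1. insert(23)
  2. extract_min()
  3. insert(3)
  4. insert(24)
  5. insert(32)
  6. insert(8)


insert(23) -> [23]
extract_min()->23, []
insert(3) -> [3]
insert(24) -> [3, 24]
insert(32) -> [3, 24, 32]
insert(8) -> [3, 8, 32, 24]

Final heap: [3, 8, 32, 24]


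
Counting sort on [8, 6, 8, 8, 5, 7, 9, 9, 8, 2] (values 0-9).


Input: [8, 6, 8, 8, 5, 7, 9, 9, 8, 2]
Counts: [0, 0, 1, 0, 0, 1, 1, 1, 4, 2]

Sorted: [2, 5, 6, 7, 8, 8, 8, 8, 9, 9]


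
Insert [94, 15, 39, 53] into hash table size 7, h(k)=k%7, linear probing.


Insert 94: h=3 -> slot 3
Insert 15: h=1 -> slot 1
Insert 39: h=4 -> slot 4
Insert 53: h=4, 1 probes -> slot 5

Table: [None, 15, None, 94, 39, 53, None]


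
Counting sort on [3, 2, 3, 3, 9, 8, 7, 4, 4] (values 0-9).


Input: [3, 2, 3, 3, 9, 8, 7, 4, 4]
Counts: [0, 0, 1, 3, 2, 0, 0, 1, 1, 1]

Sorted: [2, 3, 3, 3, 4, 4, 7, 8, 9]


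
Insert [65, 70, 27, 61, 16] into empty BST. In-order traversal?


Insert 65: root
Insert 70: R from 65
Insert 27: L from 65
Insert 61: L from 65 -> R from 27
Insert 16: L from 65 -> L from 27

In-order: [16, 27, 61, 65, 70]


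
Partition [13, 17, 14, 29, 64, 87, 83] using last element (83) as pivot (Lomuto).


Pivot: 83
  13 <= 83: advance i (no swap)
  17 <= 83: advance i (no swap)
  14 <= 83: advance i (no swap)
  29 <= 83: advance i (no swap)
  64 <= 83: advance i (no swap)
Place pivot at 5: [13, 17, 14, 29, 64, 83, 87]

Partitioned: [13, 17, 14, 29, 64, 83, 87]


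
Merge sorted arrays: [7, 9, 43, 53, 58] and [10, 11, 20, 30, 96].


Take 7 from A
Take 9 from A
Take 10 from B
Take 11 from B
Take 20 from B
Take 30 from B
Take 43 from A
Take 53 from A
Take 58 from A

Merged: [7, 9, 10, 11, 20, 30, 43, 53, 58, 96]


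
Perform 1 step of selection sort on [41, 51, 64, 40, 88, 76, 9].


Initial: [41, 51, 64, 40, 88, 76, 9]
Step 1: min=9 at 6
  Swap: [9, 51, 64, 40, 88, 76, 41]

After 1 step: [9, 51, 64, 40, 88, 76, 41]


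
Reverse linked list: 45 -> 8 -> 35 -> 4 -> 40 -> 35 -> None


Step 1: curr=45, set curr.next=prev(None) | reversed so far: 45
Step 2: curr=8, set curr.next=prev(45) | reversed so far: 8 -> 45
Step 3: curr=35, set curr.next=prev(8) | reversed so far: 35 -> 8 -> 45
Step 4: curr=4, set curr.next=prev(35) | reversed so far: 4 -> 35 -> 8 -> 45
Step 5: curr=40, set curr.next=prev(4) | reversed so far: 40 -> 4 -> 35 -> 8 -> 45
Step 6: curr=35, set curr.next=prev(40) | reversed so far: 35 -> 40 -> 4 -> 35 -> 8 -> 45

35 -> 40 -> 4 -> 35 -> 8 -> 45 -> None


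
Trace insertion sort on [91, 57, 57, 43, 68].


Initial: [91, 57, 57, 43, 68]
Insert 57: [57, 91, 57, 43, 68]
Insert 57: [57, 57, 91, 43, 68]
Insert 43: [43, 57, 57, 91, 68]
Insert 68: [43, 57, 57, 68, 91]

Sorted: [43, 57, 57, 68, 91]


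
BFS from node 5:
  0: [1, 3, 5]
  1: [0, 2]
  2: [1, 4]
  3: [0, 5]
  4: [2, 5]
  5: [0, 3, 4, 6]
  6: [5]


Visit 5, enqueue [0, 3, 4, 6]
Visit 0, enqueue [1]
Visit 3, enqueue []
Visit 4, enqueue [2]
Visit 6, enqueue []
Visit 1, enqueue []
Visit 2, enqueue []

BFS order: [5, 0, 3, 4, 6, 1, 2]


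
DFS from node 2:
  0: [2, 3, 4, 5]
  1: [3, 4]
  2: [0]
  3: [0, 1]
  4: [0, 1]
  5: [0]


Visit 2, push [0]
Visit 0, push [5, 4, 3]
Visit 3, push [1]
Visit 1, push [4]
Visit 4, push []
Visit 5, push []

DFS order: [2, 0, 3, 1, 4, 5]


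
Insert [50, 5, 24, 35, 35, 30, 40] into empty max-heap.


Insert 50: [50]
Insert 5: [50, 5]
Insert 24: [50, 5, 24]
Insert 35: [50, 35, 24, 5]
Insert 35: [50, 35, 24, 5, 35]
Insert 30: [50, 35, 30, 5, 35, 24]
Insert 40: [50, 35, 40, 5, 35, 24, 30]

Final heap: [50, 35, 40, 5, 35, 24, 30]


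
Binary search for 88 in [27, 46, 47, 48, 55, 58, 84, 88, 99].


Step 1: lo=0, hi=8, mid=4, val=55
Step 2: lo=5, hi=8, mid=6, val=84
Step 3: lo=7, hi=8, mid=7, val=88

Found at index 7


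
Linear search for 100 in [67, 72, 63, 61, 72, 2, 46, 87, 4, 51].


i=0: 67!=100
i=1: 72!=100
i=2: 63!=100
i=3: 61!=100
i=4: 72!=100
i=5: 2!=100
i=6: 46!=100
i=7: 87!=100
i=8: 4!=100
i=9: 51!=100

Not found, 10 comps


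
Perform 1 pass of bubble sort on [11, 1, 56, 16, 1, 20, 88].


Initial: [11, 1, 56, 16, 1, 20, 88]
Pass 1: [1, 11, 16, 1, 20, 56, 88] (4 swaps)

After 1 pass: [1, 11, 16, 1, 20, 56, 88]


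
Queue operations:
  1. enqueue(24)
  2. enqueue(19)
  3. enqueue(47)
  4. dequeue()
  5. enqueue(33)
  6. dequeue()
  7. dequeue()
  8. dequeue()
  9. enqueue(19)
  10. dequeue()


enqueue(24) -> [24]
enqueue(19) -> [24, 19]
enqueue(47) -> [24, 19, 47]
dequeue()->24, [19, 47]
enqueue(33) -> [19, 47, 33]
dequeue()->19, [47, 33]
dequeue()->47, [33]
dequeue()->33, []
enqueue(19) -> [19]
dequeue()->19, []

Final queue: []


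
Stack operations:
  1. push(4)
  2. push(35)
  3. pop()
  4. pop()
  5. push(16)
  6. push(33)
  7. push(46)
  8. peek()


push(4) -> [4]
push(35) -> [4, 35]
pop()->35, [4]
pop()->4, []
push(16) -> [16]
push(33) -> [16, 33]
push(46) -> [16, 33, 46]
peek()->46

Final stack: [16, 33, 46]


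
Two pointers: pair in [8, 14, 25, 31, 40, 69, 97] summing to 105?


lo=0(8)+hi=6(97)=105

Yes: 8+97=105


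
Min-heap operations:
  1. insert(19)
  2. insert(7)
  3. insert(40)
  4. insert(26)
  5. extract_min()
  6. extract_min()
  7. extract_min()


insert(19) -> [19]
insert(7) -> [7, 19]
insert(40) -> [7, 19, 40]
insert(26) -> [7, 19, 40, 26]
extract_min()->7, [19, 26, 40]
extract_min()->19, [26, 40]
extract_min()->26, [40]

Final heap: [40]


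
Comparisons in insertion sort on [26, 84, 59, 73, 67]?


Algorithm: insertion sort
Input: [26, 84, 59, 73, 67]
Sorted: [26, 59, 67, 73, 84]

8


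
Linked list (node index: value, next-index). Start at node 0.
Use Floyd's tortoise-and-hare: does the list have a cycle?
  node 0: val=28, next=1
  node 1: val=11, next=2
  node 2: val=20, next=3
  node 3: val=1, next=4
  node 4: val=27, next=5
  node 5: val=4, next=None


Floyd's tortoise (slow, +1) and hare (fast, +2):
  init: slow=0, fast=0
  step 1: slow=1, fast=2
  step 2: slow=2, fast=4
  step 3: fast 4->5->None, no cycle

Cycle: no


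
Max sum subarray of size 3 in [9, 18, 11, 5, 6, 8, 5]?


[0:3]: 38
[1:4]: 34
[2:5]: 22
[3:6]: 19
[4:7]: 19

Max: 38 at [0:3]


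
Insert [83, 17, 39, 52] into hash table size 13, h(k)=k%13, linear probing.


Insert 83: h=5 -> slot 5
Insert 17: h=4 -> slot 4
Insert 39: h=0 -> slot 0
Insert 52: h=0, 1 probes -> slot 1

Table: [39, 52, None, None, 17, 83, None, None, None, None, None, None, None]


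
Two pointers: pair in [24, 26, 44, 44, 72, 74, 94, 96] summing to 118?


lo=0(24)+hi=7(96)=120
lo=0(24)+hi=6(94)=118

Yes: 24+94=118


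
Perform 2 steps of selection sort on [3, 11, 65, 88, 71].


Initial: [3, 11, 65, 88, 71]
Step 1: min=3 at 0
  Swap: [3, 11, 65, 88, 71]
Step 2: min=11 at 1
  Swap: [3, 11, 65, 88, 71]

After 2 steps: [3, 11, 65, 88, 71]


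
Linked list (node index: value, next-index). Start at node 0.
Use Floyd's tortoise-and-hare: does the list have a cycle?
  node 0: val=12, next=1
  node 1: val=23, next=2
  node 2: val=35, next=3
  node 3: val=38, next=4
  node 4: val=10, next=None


Floyd's tortoise (slow, +1) and hare (fast, +2):
  init: slow=0, fast=0
  step 1: slow=1, fast=2
  step 2: slow=2, fast=4
  step 3: fast -> None, no cycle

Cycle: no


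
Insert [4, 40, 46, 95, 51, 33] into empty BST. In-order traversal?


Insert 4: root
Insert 40: R from 4
Insert 46: R from 4 -> R from 40
Insert 95: R from 4 -> R from 40 -> R from 46
Insert 51: R from 4 -> R from 40 -> R from 46 -> L from 95
Insert 33: R from 4 -> L from 40

In-order: [4, 33, 40, 46, 51, 95]


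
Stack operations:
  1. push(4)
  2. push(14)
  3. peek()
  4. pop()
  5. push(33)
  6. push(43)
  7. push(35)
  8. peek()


push(4) -> [4]
push(14) -> [4, 14]
peek()->14
pop()->14, [4]
push(33) -> [4, 33]
push(43) -> [4, 33, 43]
push(35) -> [4, 33, 43, 35]
peek()->35

Final stack: [4, 33, 43, 35]


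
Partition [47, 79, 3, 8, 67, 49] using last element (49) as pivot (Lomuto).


Pivot: 49
  47 <= 49: advance i (no swap)
  3 <= 49: swap -> [47, 3, 79, 8, 67, 49]
  8 <= 49: swap -> [47, 3, 8, 79, 67, 49]
Place pivot at 3: [47, 3, 8, 49, 67, 79]

Partitioned: [47, 3, 8, 49, 67, 79]


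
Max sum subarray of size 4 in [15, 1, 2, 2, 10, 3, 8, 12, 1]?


[0:4]: 20
[1:5]: 15
[2:6]: 17
[3:7]: 23
[4:8]: 33
[5:9]: 24

Max: 33 at [4:8]


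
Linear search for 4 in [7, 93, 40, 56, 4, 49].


i=0: 7!=4
i=1: 93!=4
i=2: 40!=4
i=3: 56!=4
i=4: 4==4 found!

Found at 4, 5 comps


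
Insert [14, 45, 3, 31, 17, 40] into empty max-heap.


Insert 14: [14]
Insert 45: [45, 14]
Insert 3: [45, 14, 3]
Insert 31: [45, 31, 3, 14]
Insert 17: [45, 31, 3, 14, 17]
Insert 40: [45, 31, 40, 14, 17, 3]

Final heap: [45, 31, 40, 14, 17, 3]


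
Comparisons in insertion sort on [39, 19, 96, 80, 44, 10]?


Algorithm: insertion sort
Input: [39, 19, 96, 80, 44, 10]
Sorted: [10, 19, 39, 44, 80, 96]

12


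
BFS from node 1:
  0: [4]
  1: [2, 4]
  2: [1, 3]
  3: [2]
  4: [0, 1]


Visit 1, enqueue [2, 4]
Visit 2, enqueue [3]
Visit 4, enqueue [0]
Visit 3, enqueue []
Visit 0, enqueue []

BFS order: [1, 2, 4, 3, 0]


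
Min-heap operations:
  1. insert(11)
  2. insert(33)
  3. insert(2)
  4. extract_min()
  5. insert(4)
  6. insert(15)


insert(11) -> [11]
insert(33) -> [11, 33]
insert(2) -> [2, 33, 11]
extract_min()->2, [11, 33]
insert(4) -> [4, 33, 11]
insert(15) -> [4, 15, 11, 33]

Final heap: [4, 15, 11, 33]


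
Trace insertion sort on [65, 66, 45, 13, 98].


Initial: [65, 66, 45, 13, 98]
Insert 66: [65, 66, 45, 13, 98]
Insert 45: [45, 65, 66, 13, 98]
Insert 13: [13, 45, 65, 66, 98]
Insert 98: [13, 45, 65, 66, 98]

Sorted: [13, 45, 65, 66, 98]


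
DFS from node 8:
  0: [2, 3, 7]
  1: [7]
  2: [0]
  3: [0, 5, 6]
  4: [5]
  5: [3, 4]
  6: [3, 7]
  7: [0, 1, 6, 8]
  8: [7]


Visit 8, push [7]
Visit 7, push [6, 1, 0]
Visit 0, push [3, 2]
Visit 2, push []
Visit 3, push [6, 5]
Visit 5, push [4]
Visit 4, push []
Visit 6, push []
Visit 1, push []

DFS order: [8, 7, 0, 2, 3, 5, 4, 6, 1]


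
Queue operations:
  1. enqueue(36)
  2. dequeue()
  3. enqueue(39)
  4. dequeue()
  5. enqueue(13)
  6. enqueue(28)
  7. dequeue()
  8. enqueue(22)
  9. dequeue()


enqueue(36) -> [36]
dequeue()->36, []
enqueue(39) -> [39]
dequeue()->39, []
enqueue(13) -> [13]
enqueue(28) -> [13, 28]
dequeue()->13, [28]
enqueue(22) -> [28, 22]
dequeue()->28, [22]

Final queue: [22]


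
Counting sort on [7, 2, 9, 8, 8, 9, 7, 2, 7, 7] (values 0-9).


Input: [7, 2, 9, 8, 8, 9, 7, 2, 7, 7]
Counts: [0, 0, 2, 0, 0, 0, 0, 4, 2, 2]

Sorted: [2, 2, 7, 7, 7, 7, 8, 8, 9, 9]


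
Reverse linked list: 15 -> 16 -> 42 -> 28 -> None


Step 1: curr=15, set curr.next=prev(None) | reversed so far: 15
Step 2: curr=16, set curr.next=prev(15) | reversed so far: 16 -> 15
Step 3: curr=42, set curr.next=prev(16) | reversed so far: 42 -> 16 -> 15
Step 4: curr=28, set curr.next=prev(42) | reversed so far: 28 -> 42 -> 16 -> 15

28 -> 42 -> 16 -> 15 -> None


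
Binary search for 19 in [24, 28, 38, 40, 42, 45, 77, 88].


Step 1: lo=0, hi=7, mid=3, val=40
Step 2: lo=0, hi=2, mid=1, val=28
Step 3: lo=0, hi=0, mid=0, val=24

Not found


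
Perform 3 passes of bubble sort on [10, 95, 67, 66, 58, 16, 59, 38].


Initial: [10, 95, 67, 66, 58, 16, 59, 38]
Pass 1: [10, 67, 66, 58, 16, 59, 38, 95] (6 swaps)
Pass 2: [10, 66, 58, 16, 59, 38, 67, 95] (5 swaps)
Pass 3: [10, 58, 16, 59, 38, 66, 67, 95] (4 swaps)

After 3 passes: [10, 58, 16, 59, 38, 66, 67, 95]


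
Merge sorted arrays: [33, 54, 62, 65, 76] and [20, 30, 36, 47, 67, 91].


Take 20 from B
Take 30 from B
Take 33 from A
Take 36 from B
Take 47 from B
Take 54 from A
Take 62 from A
Take 65 from A
Take 67 from B
Take 76 from A

Merged: [20, 30, 33, 36, 47, 54, 62, 65, 67, 76, 91]


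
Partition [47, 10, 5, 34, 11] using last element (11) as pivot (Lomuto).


Pivot: 11
  10 <= 11: swap -> [10, 47, 5, 34, 11]
  5 <= 11: swap -> [10, 5, 47, 34, 11]
Place pivot at 2: [10, 5, 11, 34, 47]

Partitioned: [10, 5, 11, 34, 47]
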